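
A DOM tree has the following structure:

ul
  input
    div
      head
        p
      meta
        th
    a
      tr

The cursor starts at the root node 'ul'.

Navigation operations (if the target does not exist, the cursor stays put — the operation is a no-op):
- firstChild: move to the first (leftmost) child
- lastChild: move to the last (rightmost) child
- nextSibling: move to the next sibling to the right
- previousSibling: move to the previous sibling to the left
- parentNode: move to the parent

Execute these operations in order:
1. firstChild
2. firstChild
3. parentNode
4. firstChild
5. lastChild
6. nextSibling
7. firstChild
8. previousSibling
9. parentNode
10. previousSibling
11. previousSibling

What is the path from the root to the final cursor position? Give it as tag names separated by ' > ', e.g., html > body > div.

Answer: ul > input > div > head

Derivation:
After 1 (firstChild): input
After 2 (firstChild): div
After 3 (parentNode): input
After 4 (firstChild): div
After 5 (lastChild): meta
After 6 (nextSibling): meta (no-op, stayed)
After 7 (firstChild): th
After 8 (previousSibling): th (no-op, stayed)
After 9 (parentNode): meta
After 10 (previousSibling): head
After 11 (previousSibling): head (no-op, stayed)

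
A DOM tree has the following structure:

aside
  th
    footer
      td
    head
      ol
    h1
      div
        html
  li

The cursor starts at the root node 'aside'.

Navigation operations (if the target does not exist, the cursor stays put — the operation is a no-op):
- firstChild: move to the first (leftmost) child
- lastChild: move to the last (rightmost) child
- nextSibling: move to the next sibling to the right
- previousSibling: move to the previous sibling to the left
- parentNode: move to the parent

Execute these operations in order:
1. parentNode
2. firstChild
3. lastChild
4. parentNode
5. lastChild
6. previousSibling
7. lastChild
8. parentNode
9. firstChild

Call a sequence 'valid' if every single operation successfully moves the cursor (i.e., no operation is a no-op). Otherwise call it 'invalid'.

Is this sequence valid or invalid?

Answer: invalid

Derivation:
After 1 (parentNode): aside (no-op, stayed)
After 2 (firstChild): th
After 3 (lastChild): h1
After 4 (parentNode): th
After 5 (lastChild): h1
After 6 (previousSibling): head
After 7 (lastChild): ol
After 8 (parentNode): head
After 9 (firstChild): ol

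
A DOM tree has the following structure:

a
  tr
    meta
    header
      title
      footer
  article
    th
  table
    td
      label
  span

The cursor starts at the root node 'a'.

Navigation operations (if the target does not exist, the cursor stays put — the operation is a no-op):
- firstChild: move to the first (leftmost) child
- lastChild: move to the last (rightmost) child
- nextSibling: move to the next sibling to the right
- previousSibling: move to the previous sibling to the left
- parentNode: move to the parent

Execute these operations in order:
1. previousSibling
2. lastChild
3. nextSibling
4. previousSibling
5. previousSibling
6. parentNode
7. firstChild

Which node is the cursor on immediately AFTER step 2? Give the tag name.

Answer: span

Derivation:
After 1 (previousSibling): a (no-op, stayed)
After 2 (lastChild): span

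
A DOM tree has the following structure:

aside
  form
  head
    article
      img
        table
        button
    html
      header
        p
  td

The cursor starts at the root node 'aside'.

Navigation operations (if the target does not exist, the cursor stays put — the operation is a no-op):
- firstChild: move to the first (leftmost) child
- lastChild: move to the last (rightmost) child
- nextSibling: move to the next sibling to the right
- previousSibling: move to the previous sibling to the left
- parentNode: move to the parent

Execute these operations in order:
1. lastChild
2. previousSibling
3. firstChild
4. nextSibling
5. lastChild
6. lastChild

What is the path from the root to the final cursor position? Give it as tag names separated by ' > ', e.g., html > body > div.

Answer: aside > head > html > header > p

Derivation:
After 1 (lastChild): td
After 2 (previousSibling): head
After 3 (firstChild): article
After 4 (nextSibling): html
After 5 (lastChild): header
After 6 (lastChild): p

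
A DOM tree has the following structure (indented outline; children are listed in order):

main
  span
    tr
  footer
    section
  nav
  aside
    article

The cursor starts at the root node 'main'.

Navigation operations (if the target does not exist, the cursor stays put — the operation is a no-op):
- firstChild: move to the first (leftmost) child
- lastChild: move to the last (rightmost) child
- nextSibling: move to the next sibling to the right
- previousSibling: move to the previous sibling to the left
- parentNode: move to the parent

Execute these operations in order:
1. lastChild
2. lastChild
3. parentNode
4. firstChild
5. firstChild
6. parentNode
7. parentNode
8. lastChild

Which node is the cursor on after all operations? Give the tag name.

After 1 (lastChild): aside
After 2 (lastChild): article
After 3 (parentNode): aside
After 4 (firstChild): article
After 5 (firstChild): article (no-op, stayed)
After 6 (parentNode): aside
After 7 (parentNode): main
After 8 (lastChild): aside

Answer: aside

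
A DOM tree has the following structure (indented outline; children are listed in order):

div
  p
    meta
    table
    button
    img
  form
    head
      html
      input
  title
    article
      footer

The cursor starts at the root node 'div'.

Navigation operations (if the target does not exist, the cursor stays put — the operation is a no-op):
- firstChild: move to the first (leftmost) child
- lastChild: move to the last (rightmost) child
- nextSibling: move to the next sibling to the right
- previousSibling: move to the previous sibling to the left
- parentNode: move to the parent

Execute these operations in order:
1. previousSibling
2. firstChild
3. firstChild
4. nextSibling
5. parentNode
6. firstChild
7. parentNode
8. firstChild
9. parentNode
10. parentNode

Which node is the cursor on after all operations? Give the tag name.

After 1 (previousSibling): div (no-op, stayed)
After 2 (firstChild): p
After 3 (firstChild): meta
After 4 (nextSibling): table
After 5 (parentNode): p
After 6 (firstChild): meta
After 7 (parentNode): p
After 8 (firstChild): meta
After 9 (parentNode): p
After 10 (parentNode): div

Answer: div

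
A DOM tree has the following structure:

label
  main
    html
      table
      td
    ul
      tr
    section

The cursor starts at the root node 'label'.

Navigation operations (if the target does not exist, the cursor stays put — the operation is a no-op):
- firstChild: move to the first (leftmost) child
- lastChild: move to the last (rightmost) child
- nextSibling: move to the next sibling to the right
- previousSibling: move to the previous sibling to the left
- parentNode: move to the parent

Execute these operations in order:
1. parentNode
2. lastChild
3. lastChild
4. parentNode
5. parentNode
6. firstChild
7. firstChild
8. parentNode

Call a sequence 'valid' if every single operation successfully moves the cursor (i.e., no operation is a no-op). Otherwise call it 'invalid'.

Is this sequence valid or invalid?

After 1 (parentNode): label (no-op, stayed)
After 2 (lastChild): main
After 3 (lastChild): section
After 4 (parentNode): main
After 5 (parentNode): label
After 6 (firstChild): main
After 7 (firstChild): html
After 8 (parentNode): main

Answer: invalid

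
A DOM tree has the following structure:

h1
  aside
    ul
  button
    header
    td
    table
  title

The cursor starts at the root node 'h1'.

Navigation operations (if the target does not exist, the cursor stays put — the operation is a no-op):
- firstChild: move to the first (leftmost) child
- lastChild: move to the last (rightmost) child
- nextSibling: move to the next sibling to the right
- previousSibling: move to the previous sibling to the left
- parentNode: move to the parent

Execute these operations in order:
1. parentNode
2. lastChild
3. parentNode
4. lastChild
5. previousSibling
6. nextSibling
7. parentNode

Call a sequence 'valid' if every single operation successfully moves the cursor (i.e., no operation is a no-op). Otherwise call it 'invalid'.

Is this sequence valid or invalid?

Answer: invalid

Derivation:
After 1 (parentNode): h1 (no-op, stayed)
After 2 (lastChild): title
After 3 (parentNode): h1
After 4 (lastChild): title
After 5 (previousSibling): button
After 6 (nextSibling): title
After 7 (parentNode): h1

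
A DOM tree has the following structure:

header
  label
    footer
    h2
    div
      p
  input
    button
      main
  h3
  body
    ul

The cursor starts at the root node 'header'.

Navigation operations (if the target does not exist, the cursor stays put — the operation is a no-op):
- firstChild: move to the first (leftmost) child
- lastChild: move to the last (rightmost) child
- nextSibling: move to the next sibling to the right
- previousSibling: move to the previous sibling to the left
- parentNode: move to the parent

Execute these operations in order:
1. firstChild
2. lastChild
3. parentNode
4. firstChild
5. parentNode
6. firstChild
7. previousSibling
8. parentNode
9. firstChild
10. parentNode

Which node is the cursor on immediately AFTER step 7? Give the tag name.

After 1 (firstChild): label
After 2 (lastChild): div
After 3 (parentNode): label
After 4 (firstChild): footer
After 5 (parentNode): label
After 6 (firstChild): footer
After 7 (previousSibling): footer (no-op, stayed)

Answer: footer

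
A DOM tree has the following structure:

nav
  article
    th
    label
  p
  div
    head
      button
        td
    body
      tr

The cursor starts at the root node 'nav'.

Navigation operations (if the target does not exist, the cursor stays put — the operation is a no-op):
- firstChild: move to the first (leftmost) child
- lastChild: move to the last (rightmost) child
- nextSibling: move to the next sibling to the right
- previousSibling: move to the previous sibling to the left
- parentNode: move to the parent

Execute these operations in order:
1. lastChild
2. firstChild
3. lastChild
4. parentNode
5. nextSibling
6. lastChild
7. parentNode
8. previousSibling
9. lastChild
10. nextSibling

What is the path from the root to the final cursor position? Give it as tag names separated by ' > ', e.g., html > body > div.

After 1 (lastChild): div
After 2 (firstChild): head
After 3 (lastChild): button
After 4 (parentNode): head
After 5 (nextSibling): body
After 6 (lastChild): tr
After 7 (parentNode): body
After 8 (previousSibling): head
After 9 (lastChild): button
After 10 (nextSibling): button (no-op, stayed)

Answer: nav > div > head > button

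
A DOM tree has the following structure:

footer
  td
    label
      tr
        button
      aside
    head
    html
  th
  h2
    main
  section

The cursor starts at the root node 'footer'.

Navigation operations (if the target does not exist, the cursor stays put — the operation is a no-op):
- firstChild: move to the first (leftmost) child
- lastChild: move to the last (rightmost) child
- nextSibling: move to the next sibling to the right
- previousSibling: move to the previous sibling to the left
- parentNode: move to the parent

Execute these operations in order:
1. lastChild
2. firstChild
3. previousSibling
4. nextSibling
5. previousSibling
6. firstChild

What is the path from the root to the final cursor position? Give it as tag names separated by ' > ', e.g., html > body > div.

After 1 (lastChild): section
After 2 (firstChild): section (no-op, stayed)
After 3 (previousSibling): h2
After 4 (nextSibling): section
After 5 (previousSibling): h2
After 6 (firstChild): main

Answer: footer > h2 > main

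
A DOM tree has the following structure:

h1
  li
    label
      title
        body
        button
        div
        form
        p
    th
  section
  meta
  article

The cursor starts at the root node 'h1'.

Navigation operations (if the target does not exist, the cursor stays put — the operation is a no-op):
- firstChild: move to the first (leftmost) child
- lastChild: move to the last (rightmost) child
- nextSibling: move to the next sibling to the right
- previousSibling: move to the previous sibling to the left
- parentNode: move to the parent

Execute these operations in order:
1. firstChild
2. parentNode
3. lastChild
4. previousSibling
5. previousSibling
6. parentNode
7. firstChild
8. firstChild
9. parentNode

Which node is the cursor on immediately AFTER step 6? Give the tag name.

Answer: h1

Derivation:
After 1 (firstChild): li
After 2 (parentNode): h1
After 3 (lastChild): article
After 4 (previousSibling): meta
After 5 (previousSibling): section
After 6 (parentNode): h1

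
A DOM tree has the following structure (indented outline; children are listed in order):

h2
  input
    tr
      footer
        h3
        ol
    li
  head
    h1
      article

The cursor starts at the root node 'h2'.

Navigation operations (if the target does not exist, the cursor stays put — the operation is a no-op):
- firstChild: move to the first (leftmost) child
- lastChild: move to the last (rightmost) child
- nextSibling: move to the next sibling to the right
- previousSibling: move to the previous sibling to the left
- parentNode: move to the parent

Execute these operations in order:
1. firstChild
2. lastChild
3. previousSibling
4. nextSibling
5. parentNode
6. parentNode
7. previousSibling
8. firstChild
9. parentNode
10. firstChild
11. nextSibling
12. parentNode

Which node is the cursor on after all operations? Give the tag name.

After 1 (firstChild): input
After 2 (lastChild): li
After 3 (previousSibling): tr
After 4 (nextSibling): li
After 5 (parentNode): input
After 6 (parentNode): h2
After 7 (previousSibling): h2 (no-op, stayed)
After 8 (firstChild): input
After 9 (parentNode): h2
After 10 (firstChild): input
After 11 (nextSibling): head
After 12 (parentNode): h2

Answer: h2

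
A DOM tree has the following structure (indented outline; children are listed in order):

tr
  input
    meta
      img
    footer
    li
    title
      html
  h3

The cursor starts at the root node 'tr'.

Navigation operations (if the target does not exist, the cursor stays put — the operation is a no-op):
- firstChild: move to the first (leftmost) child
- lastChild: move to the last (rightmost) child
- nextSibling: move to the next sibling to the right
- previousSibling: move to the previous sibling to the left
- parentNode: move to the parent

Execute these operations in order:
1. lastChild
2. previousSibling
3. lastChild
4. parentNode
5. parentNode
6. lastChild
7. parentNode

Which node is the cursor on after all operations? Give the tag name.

After 1 (lastChild): h3
After 2 (previousSibling): input
After 3 (lastChild): title
After 4 (parentNode): input
After 5 (parentNode): tr
After 6 (lastChild): h3
After 7 (parentNode): tr

Answer: tr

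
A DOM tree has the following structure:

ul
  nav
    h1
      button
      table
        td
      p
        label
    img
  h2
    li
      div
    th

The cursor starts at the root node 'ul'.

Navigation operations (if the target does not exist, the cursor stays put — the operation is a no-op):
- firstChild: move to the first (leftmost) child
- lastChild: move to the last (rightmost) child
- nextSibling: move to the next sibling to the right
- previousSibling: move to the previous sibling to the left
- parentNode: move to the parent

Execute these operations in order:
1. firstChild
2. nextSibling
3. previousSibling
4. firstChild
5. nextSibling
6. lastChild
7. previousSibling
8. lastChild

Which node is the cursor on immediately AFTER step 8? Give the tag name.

Answer: p

Derivation:
After 1 (firstChild): nav
After 2 (nextSibling): h2
After 3 (previousSibling): nav
After 4 (firstChild): h1
After 5 (nextSibling): img
After 6 (lastChild): img (no-op, stayed)
After 7 (previousSibling): h1
After 8 (lastChild): p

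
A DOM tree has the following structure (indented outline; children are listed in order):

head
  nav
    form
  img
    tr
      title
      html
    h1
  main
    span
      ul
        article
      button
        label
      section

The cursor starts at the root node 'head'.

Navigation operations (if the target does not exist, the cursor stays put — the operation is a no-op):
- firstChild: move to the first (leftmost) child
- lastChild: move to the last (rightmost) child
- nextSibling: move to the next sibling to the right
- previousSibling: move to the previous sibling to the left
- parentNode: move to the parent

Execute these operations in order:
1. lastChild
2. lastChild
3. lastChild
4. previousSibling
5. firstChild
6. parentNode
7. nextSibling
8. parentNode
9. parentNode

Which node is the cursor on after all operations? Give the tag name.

Answer: main

Derivation:
After 1 (lastChild): main
After 2 (lastChild): span
After 3 (lastChild): section
After 4 (previousSibling): button
After 5 (firstChild): label
After 6 (parentNode): button
After 7 (nextSibling): section
After 8 (parentNode): span
After 9 (parentNode): main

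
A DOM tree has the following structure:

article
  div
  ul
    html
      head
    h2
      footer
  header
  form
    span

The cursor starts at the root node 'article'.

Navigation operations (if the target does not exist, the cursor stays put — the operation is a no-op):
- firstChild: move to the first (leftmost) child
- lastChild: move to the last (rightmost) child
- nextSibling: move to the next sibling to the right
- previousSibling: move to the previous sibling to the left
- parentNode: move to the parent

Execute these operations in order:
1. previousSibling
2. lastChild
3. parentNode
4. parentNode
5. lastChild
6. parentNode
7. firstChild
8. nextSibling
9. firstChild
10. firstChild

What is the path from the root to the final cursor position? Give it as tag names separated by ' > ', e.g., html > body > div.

Answer: article > ul > html > head

Derivation:
After 1 (previousSibling): article (no-op, stayed)
After 2 (lastChild): form
After 3 (parentNode): article
After 4 (parentNode): article (no-op, stayed)
After 5 (lastChild): form
After 6 (parentNode): article
After 7 (firstChild): div
After 8 (nextSibling): ul
After 9 (firstChild): html
After 10 (firstChild): head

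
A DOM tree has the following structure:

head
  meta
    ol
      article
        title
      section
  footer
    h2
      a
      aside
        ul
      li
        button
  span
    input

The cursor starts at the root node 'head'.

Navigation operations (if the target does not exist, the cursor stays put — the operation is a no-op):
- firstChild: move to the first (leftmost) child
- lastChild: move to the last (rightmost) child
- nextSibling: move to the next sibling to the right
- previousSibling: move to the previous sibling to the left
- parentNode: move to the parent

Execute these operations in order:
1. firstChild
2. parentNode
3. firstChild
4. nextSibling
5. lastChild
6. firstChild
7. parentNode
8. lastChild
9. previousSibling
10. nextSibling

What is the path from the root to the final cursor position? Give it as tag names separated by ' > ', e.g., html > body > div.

Answer: head > footer > h2 > li

Derivation:
After 1 (firstChild): meta
After 2 (parentNode): head
After 3 (firstChild): meta
After 4 (nextSibling): footer
After 5 (lastChild): h2
After 6 (firstChild): a
After 7 (parentNode): h2
After 8 (lastChild): li
After 9 (previousSibling): aside
After 10 (nextSibling): li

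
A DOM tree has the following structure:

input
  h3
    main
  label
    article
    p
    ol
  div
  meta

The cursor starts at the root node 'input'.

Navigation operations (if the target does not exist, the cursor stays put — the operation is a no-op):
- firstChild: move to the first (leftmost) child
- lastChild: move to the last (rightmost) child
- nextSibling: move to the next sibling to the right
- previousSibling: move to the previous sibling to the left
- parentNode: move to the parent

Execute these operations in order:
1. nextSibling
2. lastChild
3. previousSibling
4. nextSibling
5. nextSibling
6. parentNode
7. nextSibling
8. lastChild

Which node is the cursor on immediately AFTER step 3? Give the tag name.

After 1 (nextSibling): input (no-op, stayed)
After 2 (lastChild): meta
After 3 (previousSibling): div

Answer: div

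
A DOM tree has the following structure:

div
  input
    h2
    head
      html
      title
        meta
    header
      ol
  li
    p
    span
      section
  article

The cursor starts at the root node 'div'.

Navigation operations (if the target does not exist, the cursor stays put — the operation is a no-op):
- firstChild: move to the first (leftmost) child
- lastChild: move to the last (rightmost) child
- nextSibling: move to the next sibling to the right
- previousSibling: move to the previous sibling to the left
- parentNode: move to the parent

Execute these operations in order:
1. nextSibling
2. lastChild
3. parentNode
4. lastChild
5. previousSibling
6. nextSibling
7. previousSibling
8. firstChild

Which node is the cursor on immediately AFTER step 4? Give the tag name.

Answer: article

Derivation:
After 1 (nextSibling): div (no-op, stayed)
After 2 (lastChild): article
After 3 (parentNode): div
After 4 (lastChild): article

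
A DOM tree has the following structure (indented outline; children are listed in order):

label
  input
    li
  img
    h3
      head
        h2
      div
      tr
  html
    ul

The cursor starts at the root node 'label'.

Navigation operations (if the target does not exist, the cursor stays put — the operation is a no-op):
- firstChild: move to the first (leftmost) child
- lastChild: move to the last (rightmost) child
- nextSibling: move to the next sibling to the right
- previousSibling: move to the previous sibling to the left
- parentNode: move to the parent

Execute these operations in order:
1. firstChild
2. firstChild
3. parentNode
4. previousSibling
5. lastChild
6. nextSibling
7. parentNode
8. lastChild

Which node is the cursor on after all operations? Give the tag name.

Answer: li

Derivation:
After 1 (firstChild): input
After 2 (firstChild): li
After 3 (parentNode): input
After 4 (previousSibling): input (no-op, stayed)
After 5 (lastChild): li
After 6 (nextSibling): li (no-op, stayed)
After 7 (parentNode): input
After 8 (lastChild): li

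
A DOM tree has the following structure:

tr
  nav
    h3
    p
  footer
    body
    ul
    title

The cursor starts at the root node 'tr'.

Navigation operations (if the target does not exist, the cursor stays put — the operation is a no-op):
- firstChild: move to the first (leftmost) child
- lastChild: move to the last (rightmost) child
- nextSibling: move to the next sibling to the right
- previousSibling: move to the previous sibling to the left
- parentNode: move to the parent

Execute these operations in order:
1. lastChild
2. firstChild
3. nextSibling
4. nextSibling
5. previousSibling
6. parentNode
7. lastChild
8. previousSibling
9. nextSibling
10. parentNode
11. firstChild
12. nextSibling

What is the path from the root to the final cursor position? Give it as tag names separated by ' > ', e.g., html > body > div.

Answer: tr > footer > ul

Derivation:
After 1 (lastChild): footer
After 2 (firstChild): body
After 3 (nextSibling): ul
After 4 (nextSibling): title
After 5 (previousSibling): ul
After 6 (parentNode): footer
After 7 (lastChild): title
After 8 (previousSibling): ul
After 9 (nextSibling): title
After 10 (parentNode): footer
After 11 (firstChild): body
After 12 (nextSibling): ul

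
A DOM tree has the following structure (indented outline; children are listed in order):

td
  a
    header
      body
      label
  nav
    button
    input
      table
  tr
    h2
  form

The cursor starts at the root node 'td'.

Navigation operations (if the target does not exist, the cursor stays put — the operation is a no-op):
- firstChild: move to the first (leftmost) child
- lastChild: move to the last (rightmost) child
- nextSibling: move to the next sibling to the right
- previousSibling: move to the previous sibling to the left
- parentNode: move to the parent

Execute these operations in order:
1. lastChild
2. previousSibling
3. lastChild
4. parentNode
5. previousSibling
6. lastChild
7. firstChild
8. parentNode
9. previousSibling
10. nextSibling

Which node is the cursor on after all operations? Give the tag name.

After 1 (lastChild): form
After 2 (previousSibling): tr
After 3 (lastChild): h2
After 4 (parentNode): tr
After 5 (previousSibling): nav
After 6 (lastChild): input
After 7 (firstChild): table
After 8 (parentNode): input
After 9 (previousSibling): button
After 10 (nextSibling): input

Answer: input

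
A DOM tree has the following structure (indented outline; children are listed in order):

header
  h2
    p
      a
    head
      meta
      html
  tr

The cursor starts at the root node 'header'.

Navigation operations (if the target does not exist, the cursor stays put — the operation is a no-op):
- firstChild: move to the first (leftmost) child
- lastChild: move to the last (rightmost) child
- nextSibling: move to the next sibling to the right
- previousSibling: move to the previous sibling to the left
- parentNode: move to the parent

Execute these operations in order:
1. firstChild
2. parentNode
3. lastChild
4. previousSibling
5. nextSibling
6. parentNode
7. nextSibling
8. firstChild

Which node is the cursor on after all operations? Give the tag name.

Answer: h2

Derivation:
After 1 (firstChild): h2
After 2 (parentNode): header
After 3 (lastChild): tr
After 4 (previousSibling): h2
After 5 (nextSibling): tr
After 6 (parentNode): header
After 7 (nextSibling): header (no-op, stayed)
After 8 (firstChild): h2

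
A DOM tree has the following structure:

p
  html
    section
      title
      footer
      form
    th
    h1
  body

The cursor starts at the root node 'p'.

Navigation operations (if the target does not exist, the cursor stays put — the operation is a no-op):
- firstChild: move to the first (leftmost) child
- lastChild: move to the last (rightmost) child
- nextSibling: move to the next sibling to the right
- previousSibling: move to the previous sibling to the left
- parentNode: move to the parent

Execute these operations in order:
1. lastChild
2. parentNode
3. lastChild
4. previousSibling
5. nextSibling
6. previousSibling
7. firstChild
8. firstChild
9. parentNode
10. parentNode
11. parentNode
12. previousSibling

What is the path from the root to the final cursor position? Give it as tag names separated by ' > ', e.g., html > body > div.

Answer: p

Derivation:
After 1 (lastChild): body
After 2 (parentNode): p
After 3 (lastChild): body
After 4 (previousSibling): html
After 5 (nextSibling): body
After 6 (previousSibling): html
After 7 (firstChild): section
After 8 (firstChild): title
After 9 (parentNode): section
After 10 (parentNode): html
After 11 (parentNode): p
After 12 (previousSibling): p (no-op, stayed)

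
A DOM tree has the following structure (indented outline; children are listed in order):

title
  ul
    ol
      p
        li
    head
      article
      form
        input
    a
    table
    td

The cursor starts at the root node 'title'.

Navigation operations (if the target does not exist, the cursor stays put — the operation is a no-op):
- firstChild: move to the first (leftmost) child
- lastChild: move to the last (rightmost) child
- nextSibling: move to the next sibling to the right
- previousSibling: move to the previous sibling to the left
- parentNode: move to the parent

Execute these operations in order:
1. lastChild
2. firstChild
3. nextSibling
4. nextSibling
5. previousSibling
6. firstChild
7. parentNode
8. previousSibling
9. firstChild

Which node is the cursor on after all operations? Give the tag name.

Answer: p

Derivation:
After 1 (lastChild): ul
After 2 (firstChild): ol
After 3 (nextSibling): head
After 4 (nextSibling): a
After 5 (previousSibling): head
After 6 (firstChild): article
After 7 (parentNode): head
After 8 (previousSibling): ol
After 9 (firstChild): p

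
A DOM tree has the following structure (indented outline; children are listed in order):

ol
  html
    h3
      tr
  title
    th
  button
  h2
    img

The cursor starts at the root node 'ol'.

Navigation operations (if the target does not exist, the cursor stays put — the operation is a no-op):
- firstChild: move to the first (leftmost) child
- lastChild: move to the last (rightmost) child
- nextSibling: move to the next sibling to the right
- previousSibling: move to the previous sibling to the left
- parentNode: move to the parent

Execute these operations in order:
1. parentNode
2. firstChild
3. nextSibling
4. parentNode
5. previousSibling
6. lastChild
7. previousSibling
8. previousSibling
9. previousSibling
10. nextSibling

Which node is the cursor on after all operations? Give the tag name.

After 1 (parentNode): ol (no-op, stayed)
After 2 (firstChild): html
After 3 (nextSibling): title
After 4 (parentNode): ol
After 5 (previousSibling): ol (no-op, stayed)
After 6 (lastChild): h2
After 7 (previousSibling): button
After 8 (previousSibling): title
After 9 (previousSibling): html
After 10 (nextSibling): title

Answer: title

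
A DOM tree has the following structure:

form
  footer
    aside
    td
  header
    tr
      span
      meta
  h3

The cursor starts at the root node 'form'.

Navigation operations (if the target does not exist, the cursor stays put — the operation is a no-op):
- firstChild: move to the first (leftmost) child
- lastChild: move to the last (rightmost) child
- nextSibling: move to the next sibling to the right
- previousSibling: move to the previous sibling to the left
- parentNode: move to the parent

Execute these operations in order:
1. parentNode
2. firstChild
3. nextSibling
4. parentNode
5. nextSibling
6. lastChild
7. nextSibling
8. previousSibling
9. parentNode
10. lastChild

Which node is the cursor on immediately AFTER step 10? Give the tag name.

After 1 (parentNode): form (no-op, stayed)
After 2 (firstChild): footer
After 3 (nextSibling): header
After 4 (parentNode): form
After 5 (nextSibling): form (no-op, stayed)
After 6 (lastChild): h3
After 7 (nextSibling): h3 (no-op, stayed)
After 8 (previousSibling): header
After 9 (parentNode): form
After 10 (lastChild): h3

Answer: h3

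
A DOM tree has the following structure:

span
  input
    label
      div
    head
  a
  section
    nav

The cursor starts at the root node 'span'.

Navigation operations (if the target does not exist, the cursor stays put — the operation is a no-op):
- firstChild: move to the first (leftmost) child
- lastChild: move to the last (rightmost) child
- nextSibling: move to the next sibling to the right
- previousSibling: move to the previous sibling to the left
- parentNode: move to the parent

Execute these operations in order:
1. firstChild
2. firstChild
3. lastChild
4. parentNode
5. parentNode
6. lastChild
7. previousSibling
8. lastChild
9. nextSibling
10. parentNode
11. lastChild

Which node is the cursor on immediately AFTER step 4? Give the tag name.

Answer: label

Derivation:
After 1 (firstChild): input
After 2 (firstChild): label
After 3 (lastChild): div
After 4 (parentNode): label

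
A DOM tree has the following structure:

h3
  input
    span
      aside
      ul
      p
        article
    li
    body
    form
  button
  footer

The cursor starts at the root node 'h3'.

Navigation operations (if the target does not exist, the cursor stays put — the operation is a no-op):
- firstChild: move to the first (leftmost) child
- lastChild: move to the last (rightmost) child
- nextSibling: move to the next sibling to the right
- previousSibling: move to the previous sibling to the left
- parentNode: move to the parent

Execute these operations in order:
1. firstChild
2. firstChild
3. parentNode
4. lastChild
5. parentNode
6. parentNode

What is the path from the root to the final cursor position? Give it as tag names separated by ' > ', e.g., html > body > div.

After 1 (firstChild): input
After 2 (firstChild): span
After 3 (parentNode): input
After 4 (lastChild): form
After 5 (parentNode): input
After 6 (parentNode): h3

Answer: h3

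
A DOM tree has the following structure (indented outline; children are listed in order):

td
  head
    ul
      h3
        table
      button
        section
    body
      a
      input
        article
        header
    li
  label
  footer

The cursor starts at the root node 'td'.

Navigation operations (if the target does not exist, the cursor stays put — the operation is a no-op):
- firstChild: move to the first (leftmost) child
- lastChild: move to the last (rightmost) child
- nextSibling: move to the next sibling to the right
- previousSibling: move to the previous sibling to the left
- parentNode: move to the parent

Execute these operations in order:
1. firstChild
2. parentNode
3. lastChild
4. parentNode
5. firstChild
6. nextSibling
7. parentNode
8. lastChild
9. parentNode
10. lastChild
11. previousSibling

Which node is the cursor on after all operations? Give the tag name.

Answer: label

Derivation:
After 1 (firstChild): head
After 2 (parentNode): td
After 3 (lastChild): footer
After 4 (parentNode): td
After 5 (firstChild): head
After 6 (nextSibling): label
After 7 (parentNode): td
After 8 (lastChild): footer
After 9 (parentNode): td
After 10 (lastChild): footer
After 11 (previousSibling): label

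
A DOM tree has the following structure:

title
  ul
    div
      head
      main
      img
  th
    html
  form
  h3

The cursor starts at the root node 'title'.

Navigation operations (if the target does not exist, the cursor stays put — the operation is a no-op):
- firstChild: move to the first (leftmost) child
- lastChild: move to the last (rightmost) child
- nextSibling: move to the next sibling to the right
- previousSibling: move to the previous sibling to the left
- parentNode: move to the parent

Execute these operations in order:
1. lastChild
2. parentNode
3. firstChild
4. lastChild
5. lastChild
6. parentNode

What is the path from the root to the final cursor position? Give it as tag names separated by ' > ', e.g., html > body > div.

Answer: title > ul > div

Derivation:
After 1 (lastChild): h3
After 2 (parentNode): title
After 3 (firstChild): ul
After 4 (lastChild): div
After 5 (lastChild): img
After 6 (parentNode): div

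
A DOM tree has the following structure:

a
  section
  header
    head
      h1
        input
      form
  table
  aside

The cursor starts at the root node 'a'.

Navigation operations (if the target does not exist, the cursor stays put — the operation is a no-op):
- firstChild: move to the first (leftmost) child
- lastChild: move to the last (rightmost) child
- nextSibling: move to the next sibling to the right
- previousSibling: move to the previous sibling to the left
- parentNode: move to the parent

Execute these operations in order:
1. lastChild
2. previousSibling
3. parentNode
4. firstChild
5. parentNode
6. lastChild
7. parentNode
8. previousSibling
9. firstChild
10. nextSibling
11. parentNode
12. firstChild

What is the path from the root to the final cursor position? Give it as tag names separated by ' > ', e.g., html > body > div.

Answer: a > section

Derivation:
After 1 (lastChild): aside
After 2 (previousSibling): table
After 3 (parentNode): a
After 4 (firstChild): section
After 5 (parentNode): a
After 6 (lastChild): aside
After 7 (parentNode): a
After 8 (previousSibling): a (no-op, stayed)
After 9 (firstChild): section
After 10 (nextSibling): header
After 11 (parentNode): a
After 12 (firstChild): section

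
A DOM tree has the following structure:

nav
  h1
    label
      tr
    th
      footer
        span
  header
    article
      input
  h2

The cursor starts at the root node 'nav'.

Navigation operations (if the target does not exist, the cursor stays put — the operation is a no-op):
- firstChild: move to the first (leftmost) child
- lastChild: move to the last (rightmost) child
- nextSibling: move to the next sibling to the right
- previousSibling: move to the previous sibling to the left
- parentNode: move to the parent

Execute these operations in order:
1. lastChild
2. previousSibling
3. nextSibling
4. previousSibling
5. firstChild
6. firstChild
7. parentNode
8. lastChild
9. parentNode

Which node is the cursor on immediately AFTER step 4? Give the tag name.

After 1 (lastChild): h2
After 2 (previousSibling): header
After 3 (nextSibling): h2
After 4 (previousSibling): header

Answer: header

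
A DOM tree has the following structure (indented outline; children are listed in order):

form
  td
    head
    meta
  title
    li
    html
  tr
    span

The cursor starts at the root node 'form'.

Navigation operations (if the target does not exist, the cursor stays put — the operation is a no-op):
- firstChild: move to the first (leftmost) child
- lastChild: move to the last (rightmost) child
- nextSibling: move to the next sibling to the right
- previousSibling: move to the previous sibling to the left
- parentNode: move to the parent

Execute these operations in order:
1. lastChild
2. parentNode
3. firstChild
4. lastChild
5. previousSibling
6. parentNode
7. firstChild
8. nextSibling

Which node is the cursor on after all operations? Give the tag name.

Answer: meta

Derivation:
After 1 (lastChild): tr
After 2 (parentNode): form
After 3 (firstChild): td
After 4 (lastChild): meta
After 5 (previousSibling): head
After 6 (parentNode): td
After 7 (firstChild): head
After 8 (nextSibling): meta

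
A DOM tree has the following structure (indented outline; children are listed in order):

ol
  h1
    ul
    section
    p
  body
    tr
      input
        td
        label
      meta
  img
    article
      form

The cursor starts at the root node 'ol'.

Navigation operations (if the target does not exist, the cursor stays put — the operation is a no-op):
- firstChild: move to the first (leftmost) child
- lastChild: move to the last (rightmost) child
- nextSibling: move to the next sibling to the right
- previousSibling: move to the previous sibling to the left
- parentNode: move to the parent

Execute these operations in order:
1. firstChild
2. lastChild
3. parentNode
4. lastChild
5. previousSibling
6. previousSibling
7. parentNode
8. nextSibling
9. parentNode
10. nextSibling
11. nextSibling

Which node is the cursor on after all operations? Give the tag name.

After 1 (firstChild): h1
After 2 (lastChild): p
After 3 (parentNode): h1
After 4 (lastChild): p
After 5 (previousSibling): section
After 6 (previousSibling): ul
After 7 (parentNode): h1
After 8 (nextSibling): body
After 9 (parentNode): ol
After 10 (nextSibling): ol (no-op, stayed)
After 11 (nextSibling): ol (no-op, stayed)

Answer: ol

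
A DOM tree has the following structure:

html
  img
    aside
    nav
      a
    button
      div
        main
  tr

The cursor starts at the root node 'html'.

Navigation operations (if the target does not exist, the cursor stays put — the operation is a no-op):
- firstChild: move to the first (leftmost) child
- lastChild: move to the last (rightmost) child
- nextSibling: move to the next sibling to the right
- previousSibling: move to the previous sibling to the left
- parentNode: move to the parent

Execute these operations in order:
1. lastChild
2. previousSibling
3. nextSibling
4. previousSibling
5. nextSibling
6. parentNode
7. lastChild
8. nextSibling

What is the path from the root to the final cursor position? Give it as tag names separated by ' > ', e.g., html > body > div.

After 1 (lastChild): tr
After 2 (previousSibling): img
After 3 (nextSibling): tr
After 4 (previousSibling): img
After 5 (nextSibling): tr
After 6 (parentNode): html
After 7 (lastChild): tr
After 8 (nextSibling): tr (no-op, stayed)

Answer: html > tr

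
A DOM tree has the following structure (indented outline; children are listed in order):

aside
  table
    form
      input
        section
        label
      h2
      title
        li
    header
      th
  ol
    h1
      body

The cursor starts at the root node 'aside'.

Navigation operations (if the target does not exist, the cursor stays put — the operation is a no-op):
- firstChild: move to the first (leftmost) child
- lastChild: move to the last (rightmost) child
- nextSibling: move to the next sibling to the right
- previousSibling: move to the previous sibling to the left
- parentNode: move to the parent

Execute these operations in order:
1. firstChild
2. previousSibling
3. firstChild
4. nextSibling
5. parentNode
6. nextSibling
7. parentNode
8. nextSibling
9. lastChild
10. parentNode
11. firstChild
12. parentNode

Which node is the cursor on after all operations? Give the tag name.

Answer: aside

Derivation:
After 1 (firstChild): table
After 2 (previousSibling): table (no-op, stayed)
After 3 (firstChild): form
After 4 (nextSibling): header
After 5 (parentNode): table
After 6 (nextSibling): ol
After 7 (parentNode): aside
After 8 (nextSibling): aside (no-op, stayed)
After 9 (lastChild): ol
After 10 (parentNode): aside
After 11 (firstChild): table
After 12 (parentNode): aside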